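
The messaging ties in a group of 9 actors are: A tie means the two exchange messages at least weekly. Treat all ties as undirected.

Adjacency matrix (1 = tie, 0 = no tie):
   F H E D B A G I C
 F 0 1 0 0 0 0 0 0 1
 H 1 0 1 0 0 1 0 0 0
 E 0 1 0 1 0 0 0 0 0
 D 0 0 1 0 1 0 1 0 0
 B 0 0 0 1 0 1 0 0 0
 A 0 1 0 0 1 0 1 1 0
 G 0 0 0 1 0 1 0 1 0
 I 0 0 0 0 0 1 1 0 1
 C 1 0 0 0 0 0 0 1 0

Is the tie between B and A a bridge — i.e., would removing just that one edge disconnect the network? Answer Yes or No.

No

Even without that edge, B still reaches A via B – D – G – A, so the network stays connected. Not a bridge.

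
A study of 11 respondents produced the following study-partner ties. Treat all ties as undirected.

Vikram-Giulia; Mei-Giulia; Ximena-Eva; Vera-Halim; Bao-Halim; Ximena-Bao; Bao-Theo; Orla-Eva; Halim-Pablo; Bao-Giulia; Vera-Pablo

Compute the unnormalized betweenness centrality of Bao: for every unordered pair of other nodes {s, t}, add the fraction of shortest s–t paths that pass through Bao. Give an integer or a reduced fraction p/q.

36

Pairs whose geodesics pass through Bao — Vera–Vikram: 1; Vera–Mei: 1; Vera–Theo: 1; Vera–Giulia: 1; Vera–Ximena: 1; Vera–Orla: 1; Vera–Eva: 1; Vikram–Pablo: 1; Vikram–Halim: 1; Vikram–Theo: 1; Vikram–Ximena: 1; Vikram–Orla: 1; Vikram–Eva: 1; Pablo–Mei: 1 … (+22 more pairs).
All other pairs contribute 0.
Summing the contributions gives betweenness(Bao) = 36.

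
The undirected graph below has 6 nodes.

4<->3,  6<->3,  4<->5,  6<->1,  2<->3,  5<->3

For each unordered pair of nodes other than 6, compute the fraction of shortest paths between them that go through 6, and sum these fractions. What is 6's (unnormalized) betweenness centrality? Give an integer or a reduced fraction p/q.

4

Pairs whose geodesics pass through 6 — 3–1: 1; 2–1: 1; 4–1: 1; 5–1: 1.
All other pairs contribute 0.
Summing the contributions gives betweenness(6) = 4.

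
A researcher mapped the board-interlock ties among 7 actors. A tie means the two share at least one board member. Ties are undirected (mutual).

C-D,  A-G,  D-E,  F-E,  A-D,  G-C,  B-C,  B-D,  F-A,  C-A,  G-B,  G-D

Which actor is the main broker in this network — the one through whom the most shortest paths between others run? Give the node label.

Unnormalized betweenness of each node: A:13/4, B:0, C:7/12, D:13/3, E:3/4, F:1/2, G:7/12.
D has the largest value, 13/3, making it the main broker — the node through which the most shortest paths run.

D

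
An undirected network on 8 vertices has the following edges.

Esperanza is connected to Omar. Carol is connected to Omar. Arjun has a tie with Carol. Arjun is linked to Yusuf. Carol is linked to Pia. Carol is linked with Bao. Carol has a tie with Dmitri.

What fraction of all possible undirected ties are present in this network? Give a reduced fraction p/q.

There are 7 edges and 8 nodes, so the maximum possible is C(8,2) = 28.
Density = 7/28 = 1/4.

1/4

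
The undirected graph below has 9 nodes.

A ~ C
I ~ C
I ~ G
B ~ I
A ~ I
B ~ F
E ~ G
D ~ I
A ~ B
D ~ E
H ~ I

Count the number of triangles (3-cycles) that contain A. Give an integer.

2

A's neighbors: B, C, and I.
Neighbor pairs that are themselves tied: A–B–I; A–C–I. Each forms one triangle with A, for 2 in total.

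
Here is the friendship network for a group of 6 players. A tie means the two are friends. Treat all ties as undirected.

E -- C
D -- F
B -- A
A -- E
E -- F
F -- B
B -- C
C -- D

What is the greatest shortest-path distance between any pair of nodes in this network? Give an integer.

3

Eccentricity of each node (its greatest distance to any other): A:3, B:2, C:2, D:3, E:2, F:2.
The maximum eccentricity is 3, realized for instance by the pair A–D via A – E – C – D. So the diameter is 3.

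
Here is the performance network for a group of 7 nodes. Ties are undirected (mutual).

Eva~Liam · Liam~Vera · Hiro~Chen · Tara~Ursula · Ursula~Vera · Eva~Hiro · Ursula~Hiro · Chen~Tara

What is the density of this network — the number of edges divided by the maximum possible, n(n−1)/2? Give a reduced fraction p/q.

There are 8 edges and 7 nodes, so the maximum possible is C(7,2) = 21.
Density = 8/21.

8/21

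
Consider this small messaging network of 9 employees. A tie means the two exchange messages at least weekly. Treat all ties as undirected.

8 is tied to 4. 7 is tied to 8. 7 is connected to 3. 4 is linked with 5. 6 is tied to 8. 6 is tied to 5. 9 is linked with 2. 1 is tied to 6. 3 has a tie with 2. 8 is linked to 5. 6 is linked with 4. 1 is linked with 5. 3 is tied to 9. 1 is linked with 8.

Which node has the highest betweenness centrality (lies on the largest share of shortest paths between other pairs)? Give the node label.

8

Unnormalized betweenness of each node: 1:0, 2:0, 3:12, 4:0, 5:1/3, 6:1/3, 7:15, 8:49/3, 9:0.
8 has the largest value, 49/3, making it the main broker — the node through which the most shortest paths run.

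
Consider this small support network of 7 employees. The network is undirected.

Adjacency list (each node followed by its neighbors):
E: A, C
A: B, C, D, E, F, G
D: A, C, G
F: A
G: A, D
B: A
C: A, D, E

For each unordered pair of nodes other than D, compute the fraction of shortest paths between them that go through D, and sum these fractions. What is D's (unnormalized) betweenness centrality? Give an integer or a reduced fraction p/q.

1/2

Pairs whose geodesics pass through D — C–G: 1/2.
All other pairs contribute 0.
Summing the contributions gives betweenness(D) = 1/2.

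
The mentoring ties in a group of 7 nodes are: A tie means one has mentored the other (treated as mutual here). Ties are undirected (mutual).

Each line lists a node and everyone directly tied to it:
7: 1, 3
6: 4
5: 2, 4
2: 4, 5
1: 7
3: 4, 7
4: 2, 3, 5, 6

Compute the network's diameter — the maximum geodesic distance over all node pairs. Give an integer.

4

Eccentricity of each node (its greatest distance to any other): 1:4, 2:4, 3:2, 4:3, 5:4, 6:4, 7:3.
The maximum eccentricity is 4, realized for instance by the pair 2–1 via 2 – 4 – 3 – 7 – 1. So the diameter is 4.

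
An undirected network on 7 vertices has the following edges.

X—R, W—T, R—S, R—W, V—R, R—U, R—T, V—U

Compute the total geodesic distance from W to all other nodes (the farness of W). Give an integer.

10

Distances from W: R:1, S:2, T:1, U:2, V:2, X:2.
Sum = 1 + 2 + 1 + 2 + 2 + 2 = 10.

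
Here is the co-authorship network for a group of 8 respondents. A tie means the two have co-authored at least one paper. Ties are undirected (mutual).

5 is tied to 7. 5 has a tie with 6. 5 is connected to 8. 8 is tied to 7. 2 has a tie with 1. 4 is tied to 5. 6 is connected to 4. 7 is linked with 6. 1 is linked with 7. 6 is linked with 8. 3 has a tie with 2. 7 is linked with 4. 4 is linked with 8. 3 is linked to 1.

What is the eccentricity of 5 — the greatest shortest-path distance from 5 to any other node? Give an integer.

Distances from 5: 1:2, 2:3, 3:3, 4:1, 6:1, 7:1, 8:1.
The largest is 3 (to 2 and 3), so the eccentricity of 5 is 3.

3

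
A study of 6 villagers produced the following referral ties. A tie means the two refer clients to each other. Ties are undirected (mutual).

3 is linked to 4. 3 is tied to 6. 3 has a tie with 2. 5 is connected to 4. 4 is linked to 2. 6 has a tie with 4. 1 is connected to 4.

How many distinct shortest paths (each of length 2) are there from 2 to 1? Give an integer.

The shortest distance is 2, and the only length-2 path is 2–4–1. So there is exactly 1 shortest path.

1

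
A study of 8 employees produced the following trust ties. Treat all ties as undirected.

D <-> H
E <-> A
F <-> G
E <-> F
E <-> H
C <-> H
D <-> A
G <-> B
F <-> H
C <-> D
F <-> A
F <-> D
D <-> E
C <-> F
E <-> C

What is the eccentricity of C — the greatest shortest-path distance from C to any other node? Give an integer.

3

Distances from C: A:2, B:3, D:1, E:1, F:1, G:2, H:1.
The largest is 3 (to B), so the eccentricity of C is 3.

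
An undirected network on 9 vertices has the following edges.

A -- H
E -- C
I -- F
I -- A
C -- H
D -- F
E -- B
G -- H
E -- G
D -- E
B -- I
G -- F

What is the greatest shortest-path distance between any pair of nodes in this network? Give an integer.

Eccentricity of each node (its greatest distance to any other): A:3, B:3, C:3, D:3, E:3, F:3, G:2, H:3, I:3.
The maximum eccentricity is 3, realized for instance by the pair B–H via B – E – G – H. So the diameter is 3.

3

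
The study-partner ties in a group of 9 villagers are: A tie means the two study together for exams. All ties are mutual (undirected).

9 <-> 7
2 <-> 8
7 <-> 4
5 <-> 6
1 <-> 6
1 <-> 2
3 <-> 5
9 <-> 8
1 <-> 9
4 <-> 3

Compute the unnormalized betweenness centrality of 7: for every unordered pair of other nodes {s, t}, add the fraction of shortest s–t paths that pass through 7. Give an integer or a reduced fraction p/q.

6

Pairs whose geodesics pass through 7 — 2–4: 2/2; 8–4: 1; 8–3: 1; 9–4: 1; 9–3: 1; 4–1: 1.
All other pairs contribute 0.
Summing the contributions gives betweenness(7) = 6.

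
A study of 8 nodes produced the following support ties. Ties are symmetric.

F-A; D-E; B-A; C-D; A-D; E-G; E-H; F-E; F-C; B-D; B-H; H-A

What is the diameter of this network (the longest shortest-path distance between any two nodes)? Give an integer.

3

Eccentricity of each node (its greatest distance to any other): A:3, B:3, C:3, D:2, E:2, F:2, G:3, H:3.
The maximum eccentricity is 3, realized for instance by the pair G–C via G – E – F – C. So the diameter is 3.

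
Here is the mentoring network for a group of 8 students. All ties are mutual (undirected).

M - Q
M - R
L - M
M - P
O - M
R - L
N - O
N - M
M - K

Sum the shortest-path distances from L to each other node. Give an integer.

12

Distances from L: K:2, M:1, N:2, O:2, P:2, Q:2, R:1.
Sum = 2 + 1 + 2 + 2 + 2 + 2 + 1 = 12.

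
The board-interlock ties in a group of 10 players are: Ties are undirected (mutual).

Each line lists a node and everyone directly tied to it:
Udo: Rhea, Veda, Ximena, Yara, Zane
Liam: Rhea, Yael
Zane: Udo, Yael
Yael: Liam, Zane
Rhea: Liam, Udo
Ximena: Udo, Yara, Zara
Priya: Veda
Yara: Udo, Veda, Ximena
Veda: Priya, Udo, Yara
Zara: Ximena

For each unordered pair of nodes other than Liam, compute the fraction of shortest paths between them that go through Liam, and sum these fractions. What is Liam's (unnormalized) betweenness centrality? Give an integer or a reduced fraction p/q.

1

Pairs whose geodesics pass through Liam — Yael–Rhea: 1.
All other pairs contribute 0.
Summing the contributions gives betweenness(Liam) = 1.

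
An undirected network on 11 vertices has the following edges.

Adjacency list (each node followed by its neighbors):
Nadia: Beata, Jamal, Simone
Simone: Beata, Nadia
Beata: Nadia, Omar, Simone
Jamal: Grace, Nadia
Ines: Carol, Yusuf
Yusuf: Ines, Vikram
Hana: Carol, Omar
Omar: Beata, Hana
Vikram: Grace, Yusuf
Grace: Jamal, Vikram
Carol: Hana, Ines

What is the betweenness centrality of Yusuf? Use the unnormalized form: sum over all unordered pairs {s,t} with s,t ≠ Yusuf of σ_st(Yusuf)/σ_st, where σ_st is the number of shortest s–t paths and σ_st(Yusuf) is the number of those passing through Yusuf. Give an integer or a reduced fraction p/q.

8

Pairs whose geodesics pass through Yusuf — Nadia–Ines: 1/2; Jamal–Ines: 1; Jamal–Carol: 1/2; Grace–Ines: 1; Grace–Carol: 1; Grace–Hana: 1/2; Vikram–Ines: 1; Vikram–Carol: 1; Vikram–Hana: 1; Vikram–Omar: 1/2.
All other pairs contribute 0.
Summing the contributions gives betweenness(Yusuf) = 8.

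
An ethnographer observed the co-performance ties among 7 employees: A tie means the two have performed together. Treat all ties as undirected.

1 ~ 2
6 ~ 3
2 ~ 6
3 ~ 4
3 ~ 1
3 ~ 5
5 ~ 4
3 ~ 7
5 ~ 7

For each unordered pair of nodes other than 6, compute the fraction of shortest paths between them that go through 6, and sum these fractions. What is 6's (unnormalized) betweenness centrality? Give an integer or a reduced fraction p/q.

Pairs whose geodesics pass through 6 — 7–2: 1/2; 5–2: 1/2; 2–4: 1/2; 2–3: 1/2.
All other pairs contribute 0.
Summing the contributions gives betweenness(6) = 2.

2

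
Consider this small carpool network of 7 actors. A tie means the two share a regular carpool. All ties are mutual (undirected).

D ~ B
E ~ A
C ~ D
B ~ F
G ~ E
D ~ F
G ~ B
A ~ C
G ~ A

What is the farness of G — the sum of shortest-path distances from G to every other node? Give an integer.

9

Distances from G: A:1, B:1, C:2, D:2, E:1, F:2.
Sum = 1 + 1 + 2 + 2 + 1 + 2 = 9.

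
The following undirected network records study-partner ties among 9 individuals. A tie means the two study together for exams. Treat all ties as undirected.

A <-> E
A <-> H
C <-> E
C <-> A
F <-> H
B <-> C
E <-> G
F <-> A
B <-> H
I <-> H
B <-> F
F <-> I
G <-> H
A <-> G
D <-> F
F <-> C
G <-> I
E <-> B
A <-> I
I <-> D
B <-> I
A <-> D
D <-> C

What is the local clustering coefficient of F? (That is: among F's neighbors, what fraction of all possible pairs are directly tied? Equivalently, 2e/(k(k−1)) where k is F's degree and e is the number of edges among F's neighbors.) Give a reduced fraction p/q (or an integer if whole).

F's neighbors: A, B, C, D, H, and I (k = 6).
Possible neighbor pairs: C(6,2) = 15. Edges among them: A–C, A–D, A–H, A–I, B–C, B–H, B–I, C–D, D–I, H–I → e = 10.
Clustering(F) = 10/15 = 2/3.

2/3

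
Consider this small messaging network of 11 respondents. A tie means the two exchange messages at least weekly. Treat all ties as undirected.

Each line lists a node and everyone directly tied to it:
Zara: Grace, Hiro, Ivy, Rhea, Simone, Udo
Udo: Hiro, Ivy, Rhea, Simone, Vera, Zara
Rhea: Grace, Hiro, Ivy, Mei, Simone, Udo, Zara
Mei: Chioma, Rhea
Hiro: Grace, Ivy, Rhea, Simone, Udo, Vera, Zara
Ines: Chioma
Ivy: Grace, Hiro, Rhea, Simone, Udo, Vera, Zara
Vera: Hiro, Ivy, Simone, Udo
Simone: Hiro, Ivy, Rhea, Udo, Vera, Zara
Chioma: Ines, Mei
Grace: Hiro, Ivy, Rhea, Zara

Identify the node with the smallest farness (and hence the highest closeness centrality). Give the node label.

Rhea

Farness (sum of distances to all others) for each node — Chioma:26, Grace:19, Hiro:16, Ines:35, Ivy:16, Mei:19, Rhea:14, Simone:17, Udo:17, Vera:22, Zara:17.
The smallest farness is 14, for Rhea, so Rhea has the highest closeness.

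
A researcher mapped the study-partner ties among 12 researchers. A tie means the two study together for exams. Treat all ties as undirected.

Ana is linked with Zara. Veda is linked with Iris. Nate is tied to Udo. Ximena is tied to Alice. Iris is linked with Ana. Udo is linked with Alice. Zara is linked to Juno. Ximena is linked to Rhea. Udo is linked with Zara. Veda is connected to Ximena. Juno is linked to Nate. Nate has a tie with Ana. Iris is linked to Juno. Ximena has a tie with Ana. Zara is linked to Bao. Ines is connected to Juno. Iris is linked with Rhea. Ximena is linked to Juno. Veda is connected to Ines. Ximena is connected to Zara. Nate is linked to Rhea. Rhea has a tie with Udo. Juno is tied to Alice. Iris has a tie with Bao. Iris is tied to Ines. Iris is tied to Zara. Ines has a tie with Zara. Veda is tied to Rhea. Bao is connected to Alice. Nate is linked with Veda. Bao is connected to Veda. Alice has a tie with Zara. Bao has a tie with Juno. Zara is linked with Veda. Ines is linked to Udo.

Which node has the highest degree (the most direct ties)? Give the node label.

Zara

Degrees — Alice:5, Ana:4, Bao:5, Ines:5, Iris:7, Juno:7, Nate:5, Rhea:5, Udo:5, Veda:7, Ximena:6, Zara:9.
The maximum is 9, attained only by Zara.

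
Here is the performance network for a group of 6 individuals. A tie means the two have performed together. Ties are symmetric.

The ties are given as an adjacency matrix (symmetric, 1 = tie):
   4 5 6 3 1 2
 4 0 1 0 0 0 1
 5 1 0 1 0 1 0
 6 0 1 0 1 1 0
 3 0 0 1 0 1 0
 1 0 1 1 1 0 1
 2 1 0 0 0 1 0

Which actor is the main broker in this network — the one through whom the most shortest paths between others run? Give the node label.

Unnormalized betweenness of each node: 1:11/3, 2:5/6, 3:0, 4:1/2, 5:13/6, 6:5/6.
1 has the largest value, 11/3, making it the main broker — the node through which the most shortest paths run.

1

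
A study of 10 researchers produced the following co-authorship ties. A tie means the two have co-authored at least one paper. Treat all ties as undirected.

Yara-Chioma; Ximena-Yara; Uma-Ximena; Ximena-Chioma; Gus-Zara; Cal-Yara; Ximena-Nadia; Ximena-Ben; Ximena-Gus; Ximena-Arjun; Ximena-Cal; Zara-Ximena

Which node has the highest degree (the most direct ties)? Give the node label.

Degrees — Arjun:1, Ben:1, Cal:2, Chioma:2, Gus:2, Nadia:1, Uma:1, Ximena:9, Yara:3, Zara:2.
The maximum is 9, attained only by Ximena.

Ximena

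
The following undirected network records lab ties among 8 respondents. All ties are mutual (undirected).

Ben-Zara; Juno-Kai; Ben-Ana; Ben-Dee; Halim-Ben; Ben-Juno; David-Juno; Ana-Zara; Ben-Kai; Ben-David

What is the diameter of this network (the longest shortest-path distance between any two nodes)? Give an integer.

Eccentricity of each node (its greatest distance to any other): Ana:2, Ben:1, David:2, Dee:2, Halim:2, Juno:2, Kai:2, Zara:2.
The maximum eccentricity is 2, realized for instance by the pair Juno–Dee via Juno – Ben – Dee. So the diameter is 2.

2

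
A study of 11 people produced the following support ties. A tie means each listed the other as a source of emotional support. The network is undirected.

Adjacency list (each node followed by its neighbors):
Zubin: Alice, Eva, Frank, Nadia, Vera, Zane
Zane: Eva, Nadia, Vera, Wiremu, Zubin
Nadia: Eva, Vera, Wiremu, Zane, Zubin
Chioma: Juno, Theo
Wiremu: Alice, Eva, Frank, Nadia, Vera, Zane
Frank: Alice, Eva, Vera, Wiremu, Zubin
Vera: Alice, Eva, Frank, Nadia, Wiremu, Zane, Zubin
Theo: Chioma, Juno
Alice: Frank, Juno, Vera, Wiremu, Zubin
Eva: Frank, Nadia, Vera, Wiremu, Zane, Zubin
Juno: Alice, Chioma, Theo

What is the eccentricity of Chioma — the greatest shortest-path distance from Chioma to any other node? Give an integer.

Distances from Chioma: Alice:2, Eva:4, Frank:3, Juno:1, Nadia:4, Theo:1, Vera:3, Wiremu:3, Zane:4, Zubin:3.
The largest is 4 (to Zane, Nadia, and Eva), so the eccentricity of Chioma is 4.

4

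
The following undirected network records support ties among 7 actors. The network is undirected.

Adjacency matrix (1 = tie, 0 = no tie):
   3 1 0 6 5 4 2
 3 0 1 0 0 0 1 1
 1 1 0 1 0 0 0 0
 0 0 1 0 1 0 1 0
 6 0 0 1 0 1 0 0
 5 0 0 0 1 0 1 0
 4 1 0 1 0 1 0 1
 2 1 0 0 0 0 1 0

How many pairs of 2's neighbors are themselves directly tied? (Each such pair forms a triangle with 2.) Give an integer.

1

2's neighbors: 3 and 4.
Neighbor pairs that are themselves tied: 2–3–4. Each forms one triangle with 2, for 1 in total.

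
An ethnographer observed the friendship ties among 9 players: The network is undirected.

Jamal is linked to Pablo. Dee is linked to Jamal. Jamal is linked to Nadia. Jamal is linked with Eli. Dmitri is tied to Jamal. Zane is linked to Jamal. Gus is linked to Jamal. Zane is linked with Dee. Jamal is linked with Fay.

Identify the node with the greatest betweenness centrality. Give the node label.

Unnormalized betweenness of each node: Dee:0, Dmitri:0, Eli:0, Fay:0, Gus:0, Jamal:27, Nadia:0, Pablo:0, Zane:0.
Jamal has the largest value, 27, making it the main broker — the node through which the most shortest paths run.

Jamal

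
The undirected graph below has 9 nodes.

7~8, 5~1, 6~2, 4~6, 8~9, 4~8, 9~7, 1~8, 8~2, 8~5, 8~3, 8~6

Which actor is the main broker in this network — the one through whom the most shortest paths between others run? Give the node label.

8

Unnormalized betweenness of each node: 1:0, 2:0, 3:0, 4:0, 5:0, 6:1/2, 7:0, 8:47/2, 9:0.
8 has the largest value, 47/2, making it the main broker — the node through which the most shortest paths run.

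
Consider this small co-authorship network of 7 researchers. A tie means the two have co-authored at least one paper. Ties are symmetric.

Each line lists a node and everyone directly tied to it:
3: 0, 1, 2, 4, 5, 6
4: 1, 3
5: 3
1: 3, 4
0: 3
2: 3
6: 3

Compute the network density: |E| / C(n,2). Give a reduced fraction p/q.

There are 7 edges and 7 nodes, so the maximum possible is C(7,2) = 21.
Density = 7/21 = 1/3.

1/3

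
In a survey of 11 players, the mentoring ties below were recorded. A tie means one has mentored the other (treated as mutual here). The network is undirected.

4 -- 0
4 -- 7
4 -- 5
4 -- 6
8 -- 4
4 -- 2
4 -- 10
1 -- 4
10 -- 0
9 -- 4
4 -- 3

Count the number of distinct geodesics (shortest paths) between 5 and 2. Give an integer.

1

The shortest distance is 2, and the only length-2 path is 5–4–2. So there is exactly 1 shortest path.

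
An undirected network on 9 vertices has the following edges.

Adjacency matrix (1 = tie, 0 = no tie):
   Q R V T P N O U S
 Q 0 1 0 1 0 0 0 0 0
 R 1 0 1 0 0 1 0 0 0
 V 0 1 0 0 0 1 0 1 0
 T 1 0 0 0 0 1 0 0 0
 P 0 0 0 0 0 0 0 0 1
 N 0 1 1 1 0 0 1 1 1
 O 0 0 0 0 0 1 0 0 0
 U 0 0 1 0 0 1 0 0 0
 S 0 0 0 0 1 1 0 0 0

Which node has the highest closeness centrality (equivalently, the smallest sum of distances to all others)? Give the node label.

N

Farness (sum of distances to all others) for each node — N:10, O:17, P:22, Q:19, R:14, S:15, T:15, U:16, V:14.
The smallest farness is 10, for N, so N has the highest closeness.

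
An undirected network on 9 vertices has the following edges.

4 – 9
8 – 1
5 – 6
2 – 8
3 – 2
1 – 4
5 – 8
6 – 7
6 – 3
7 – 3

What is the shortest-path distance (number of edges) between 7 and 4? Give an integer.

One shortest route is 7 – 6 – 5 – 8 – 1 – 4, which uses 5 edges, and at distance 4 from 7 we only reach {1}, which does not include 4. So d(7,4) = 5.

5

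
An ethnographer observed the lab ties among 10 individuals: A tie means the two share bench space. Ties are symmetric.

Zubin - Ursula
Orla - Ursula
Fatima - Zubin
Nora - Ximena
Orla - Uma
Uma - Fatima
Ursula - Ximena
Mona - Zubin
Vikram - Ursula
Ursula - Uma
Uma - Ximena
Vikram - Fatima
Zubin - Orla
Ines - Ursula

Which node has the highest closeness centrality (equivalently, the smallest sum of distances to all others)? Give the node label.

Farness (sum of distances to all others) for each node — Fatima:17, Ines:20, Mona:23, Nora:24, Orla:16, Uma:15, Ursula:12, Vikram:18, Ximena:16, Zubin:15.
The smallest farness is 12, for Ursula, so Ursula has the highest closeness.

Ursula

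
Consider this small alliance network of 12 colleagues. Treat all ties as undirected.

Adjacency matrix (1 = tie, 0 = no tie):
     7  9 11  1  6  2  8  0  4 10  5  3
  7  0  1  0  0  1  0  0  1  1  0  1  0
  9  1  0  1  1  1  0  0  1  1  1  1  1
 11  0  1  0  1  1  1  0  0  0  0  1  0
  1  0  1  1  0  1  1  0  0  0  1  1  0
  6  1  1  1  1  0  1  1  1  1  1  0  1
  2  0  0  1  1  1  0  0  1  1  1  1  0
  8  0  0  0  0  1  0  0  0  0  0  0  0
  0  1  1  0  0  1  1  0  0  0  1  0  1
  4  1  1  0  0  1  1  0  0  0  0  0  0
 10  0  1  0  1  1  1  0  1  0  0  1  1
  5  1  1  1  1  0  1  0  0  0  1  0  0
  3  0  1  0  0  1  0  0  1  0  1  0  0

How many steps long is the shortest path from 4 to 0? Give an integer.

One shortest route is 4 – 7 – 0, which uses 2 edges, and 4 and 0 are not directly tied, so nothing shorter exists. So d(4,0) = 2.

2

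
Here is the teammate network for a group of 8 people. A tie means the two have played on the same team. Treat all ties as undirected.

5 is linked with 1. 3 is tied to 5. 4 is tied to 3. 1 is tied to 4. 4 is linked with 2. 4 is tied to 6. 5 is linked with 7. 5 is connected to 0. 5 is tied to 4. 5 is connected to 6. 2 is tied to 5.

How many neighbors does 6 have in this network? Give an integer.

6 is directly tied to 4 and 5. That is 2 neighbors, so the degree of 6 is 2.

2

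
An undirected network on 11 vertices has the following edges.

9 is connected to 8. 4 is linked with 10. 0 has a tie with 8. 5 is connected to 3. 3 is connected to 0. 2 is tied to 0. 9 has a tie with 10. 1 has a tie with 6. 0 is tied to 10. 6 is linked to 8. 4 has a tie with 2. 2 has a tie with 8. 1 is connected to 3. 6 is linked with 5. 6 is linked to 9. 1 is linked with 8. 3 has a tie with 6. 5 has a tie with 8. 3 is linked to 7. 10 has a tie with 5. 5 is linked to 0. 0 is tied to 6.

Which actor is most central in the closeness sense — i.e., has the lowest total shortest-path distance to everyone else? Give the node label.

Farness (sum of distances to all others) for each node — 0:14, 1:19, 2:18, 3:16, 4:23, 5:15, 6:15, 7:25, 8:15, 9:18, 10:18.
The smallest farness is 14, for 0, so 0 has the highest closeness.

0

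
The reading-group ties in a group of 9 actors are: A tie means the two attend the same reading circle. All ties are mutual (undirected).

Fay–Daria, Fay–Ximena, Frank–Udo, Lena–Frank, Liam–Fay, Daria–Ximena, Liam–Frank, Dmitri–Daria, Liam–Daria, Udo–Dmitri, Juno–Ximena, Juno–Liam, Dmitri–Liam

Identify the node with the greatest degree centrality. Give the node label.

Degrees — Daria:4, Dmitri:3, Fay:3, Frank:3, Juno:2, Lena:1, Liam:5, Udo:2, Ximena:3.
The maximum is 5, attained only by Liam.

Liam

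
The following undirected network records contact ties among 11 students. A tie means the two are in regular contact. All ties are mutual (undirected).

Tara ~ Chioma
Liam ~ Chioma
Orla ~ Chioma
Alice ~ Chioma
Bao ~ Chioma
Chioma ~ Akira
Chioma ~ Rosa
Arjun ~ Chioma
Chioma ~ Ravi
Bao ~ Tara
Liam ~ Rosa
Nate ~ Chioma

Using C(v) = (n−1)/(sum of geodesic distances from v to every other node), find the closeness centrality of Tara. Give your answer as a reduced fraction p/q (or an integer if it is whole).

Distances from Tara: Akira:2, Alice:2, Arjun:2, Bao:1, Chioma:1, Liam:2, Nate:2, Orla:2, Ravi:2, Rosa:2. Sum = 18.
n = 11, so closeness = 10/18 = 5/9.

5/9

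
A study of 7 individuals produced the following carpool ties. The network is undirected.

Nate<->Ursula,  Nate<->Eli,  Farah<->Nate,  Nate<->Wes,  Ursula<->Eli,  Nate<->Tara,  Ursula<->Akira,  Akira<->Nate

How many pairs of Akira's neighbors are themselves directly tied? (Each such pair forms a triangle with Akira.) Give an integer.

1

Akira's neighbors: Nate and Ursula.
Neighbor pairs that are themselves tied: Akira–Nate–Ursula. Each forms one triangle with Akira, for 1 in total.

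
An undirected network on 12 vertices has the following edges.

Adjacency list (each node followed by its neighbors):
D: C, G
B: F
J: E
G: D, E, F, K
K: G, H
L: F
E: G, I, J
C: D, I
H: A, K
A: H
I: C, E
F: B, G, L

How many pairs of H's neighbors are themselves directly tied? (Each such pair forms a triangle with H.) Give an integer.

H's neighbors are A and K, but none of them are tied to each other, so no triangle contains H.

0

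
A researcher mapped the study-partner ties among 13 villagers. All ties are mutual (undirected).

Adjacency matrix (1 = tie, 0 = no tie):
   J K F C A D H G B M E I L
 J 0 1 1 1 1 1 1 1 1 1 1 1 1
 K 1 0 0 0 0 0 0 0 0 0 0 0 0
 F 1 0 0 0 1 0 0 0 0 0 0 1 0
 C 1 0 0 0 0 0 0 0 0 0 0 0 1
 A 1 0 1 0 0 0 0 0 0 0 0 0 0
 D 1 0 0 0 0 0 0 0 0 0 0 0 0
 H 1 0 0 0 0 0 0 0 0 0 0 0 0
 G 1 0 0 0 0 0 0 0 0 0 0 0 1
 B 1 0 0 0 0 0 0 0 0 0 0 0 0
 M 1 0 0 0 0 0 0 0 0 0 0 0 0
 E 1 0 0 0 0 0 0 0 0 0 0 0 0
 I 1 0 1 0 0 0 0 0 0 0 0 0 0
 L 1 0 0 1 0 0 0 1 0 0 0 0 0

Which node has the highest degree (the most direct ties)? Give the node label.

Degrees — A:2, B:1, C:2, D:1, E:1, F:3, G:2, H:1, I:2, J:12, K:1, L:3, M:1.
The maximum is 12, attained only by J.

J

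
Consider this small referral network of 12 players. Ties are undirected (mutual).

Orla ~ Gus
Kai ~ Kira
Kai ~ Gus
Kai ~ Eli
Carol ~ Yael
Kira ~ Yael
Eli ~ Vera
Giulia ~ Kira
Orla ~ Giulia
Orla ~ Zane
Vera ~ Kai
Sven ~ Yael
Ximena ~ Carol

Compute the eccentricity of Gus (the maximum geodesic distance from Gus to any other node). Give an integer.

5

Distances from Gus: Carol:4, Eli:2, Giulia:2, Kai:1, Kira:2, Orla:1, Sven:4, Vera:2, Ximena:5, Yael:3, Zane:2.
The largest is 5 (to Ximena), so the eccentricity of Gus is 5.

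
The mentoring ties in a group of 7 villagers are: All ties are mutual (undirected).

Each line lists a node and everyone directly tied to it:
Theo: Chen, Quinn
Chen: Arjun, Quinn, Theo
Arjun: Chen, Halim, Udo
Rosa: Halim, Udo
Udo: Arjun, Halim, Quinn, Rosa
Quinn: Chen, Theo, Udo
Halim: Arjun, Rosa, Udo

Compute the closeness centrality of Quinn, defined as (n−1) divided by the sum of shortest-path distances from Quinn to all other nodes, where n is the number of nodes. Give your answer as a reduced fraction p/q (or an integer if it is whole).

Distances from Quinn: Arjun:2, Chen:1, Halim:2, Rosa:2, Theo:1, Udo:1. Sum = 9.
n = 7, so closeness = 6/9 = 2/3.

2/3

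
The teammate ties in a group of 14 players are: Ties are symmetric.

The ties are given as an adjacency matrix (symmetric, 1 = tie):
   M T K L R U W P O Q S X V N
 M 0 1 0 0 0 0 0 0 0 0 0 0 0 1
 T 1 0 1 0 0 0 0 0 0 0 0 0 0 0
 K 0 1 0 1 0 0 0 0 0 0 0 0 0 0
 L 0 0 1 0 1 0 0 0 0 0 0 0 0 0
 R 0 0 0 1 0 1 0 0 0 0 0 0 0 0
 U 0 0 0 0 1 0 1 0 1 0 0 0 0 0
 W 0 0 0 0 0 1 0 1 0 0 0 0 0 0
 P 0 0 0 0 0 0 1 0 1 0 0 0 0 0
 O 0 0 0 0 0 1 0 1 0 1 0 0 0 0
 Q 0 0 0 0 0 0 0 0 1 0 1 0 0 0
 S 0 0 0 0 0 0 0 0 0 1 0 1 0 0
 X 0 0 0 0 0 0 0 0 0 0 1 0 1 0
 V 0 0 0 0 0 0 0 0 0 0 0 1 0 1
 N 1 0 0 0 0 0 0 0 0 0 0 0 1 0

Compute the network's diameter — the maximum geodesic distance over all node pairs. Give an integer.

Eccentricity of each node (its greatest distance to any other): K:6, L:6, M:7, N:7, O:6, P:7, Q:6, R:6, S:6, T:6, U:6, V:6, W:7, X:6.
The maximum eccentricity is 7, realized for instance by the pair M–P via M – N – V – X – S – Q – O – P. So the diameter is 7.

7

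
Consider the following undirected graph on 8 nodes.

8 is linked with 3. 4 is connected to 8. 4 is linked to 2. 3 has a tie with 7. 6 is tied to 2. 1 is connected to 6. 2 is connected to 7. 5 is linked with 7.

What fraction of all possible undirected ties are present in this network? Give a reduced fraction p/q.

2/7

There are 8 edges and 8 nodes, so the maximum possible is C(8,2) = 28.
Density = 8/28 = 2/7.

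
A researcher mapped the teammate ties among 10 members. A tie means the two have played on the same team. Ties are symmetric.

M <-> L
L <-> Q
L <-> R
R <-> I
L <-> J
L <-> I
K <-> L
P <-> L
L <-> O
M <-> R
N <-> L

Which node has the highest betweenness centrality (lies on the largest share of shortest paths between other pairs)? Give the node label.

Unnormalized betweenness of each node: I:0, J:0, K:0, L:67/2, M:0, N:0, O:0, P:0, Q:0, R:1/2.
L has the largest value, 67/2, making it the main broker — the node through which the most shortest paths run.

L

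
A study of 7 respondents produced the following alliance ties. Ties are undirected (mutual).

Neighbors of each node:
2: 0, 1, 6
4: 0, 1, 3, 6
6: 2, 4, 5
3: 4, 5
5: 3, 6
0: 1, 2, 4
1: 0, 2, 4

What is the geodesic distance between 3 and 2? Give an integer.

3

One shortest route is 3 – 5 – 6 – 2, which uses 3 edges, and at distance 2 from 3 we only reach {0, 1, 6}, which does not include 2. So d(3,2) = 3.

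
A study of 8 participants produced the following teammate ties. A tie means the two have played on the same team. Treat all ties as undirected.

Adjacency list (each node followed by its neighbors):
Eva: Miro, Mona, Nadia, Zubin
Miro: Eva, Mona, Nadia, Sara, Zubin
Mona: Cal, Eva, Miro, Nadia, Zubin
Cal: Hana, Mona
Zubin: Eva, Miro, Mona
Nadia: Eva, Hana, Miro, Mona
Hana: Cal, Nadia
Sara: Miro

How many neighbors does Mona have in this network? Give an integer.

5

Mona is directly tied to Cal, Eva, Miro, Nadia, and Zubin. That is 5 neighbors, so the degree of Mona is 5.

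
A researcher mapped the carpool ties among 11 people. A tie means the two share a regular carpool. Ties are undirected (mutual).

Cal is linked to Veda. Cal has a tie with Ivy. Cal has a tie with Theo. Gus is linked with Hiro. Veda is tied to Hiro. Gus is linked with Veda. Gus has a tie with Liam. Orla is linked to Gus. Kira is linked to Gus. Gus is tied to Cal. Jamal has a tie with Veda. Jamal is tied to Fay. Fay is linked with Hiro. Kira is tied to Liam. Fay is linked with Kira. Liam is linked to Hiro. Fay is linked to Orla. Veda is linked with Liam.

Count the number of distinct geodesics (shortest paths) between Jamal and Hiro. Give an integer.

2

The shortest distance is 2. The length-2 paths are: Jamal–Fay–Hiro; Jamal–Veda–Hiro.
That gives 2 distinct shortest paths.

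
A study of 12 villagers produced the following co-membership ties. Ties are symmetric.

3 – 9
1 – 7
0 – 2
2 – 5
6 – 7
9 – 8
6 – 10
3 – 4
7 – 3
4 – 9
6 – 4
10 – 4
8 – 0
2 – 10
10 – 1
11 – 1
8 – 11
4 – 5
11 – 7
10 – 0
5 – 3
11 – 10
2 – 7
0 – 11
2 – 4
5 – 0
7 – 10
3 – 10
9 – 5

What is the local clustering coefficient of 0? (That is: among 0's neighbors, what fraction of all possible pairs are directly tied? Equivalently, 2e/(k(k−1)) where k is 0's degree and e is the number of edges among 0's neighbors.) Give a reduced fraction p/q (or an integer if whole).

2/5

0's neighbors: 2, 5, 8, 10, and 11 (k = 5).
Possible neighbor pairs: C(5,2) = 10. Edges among them: 2–5, 2–10, 8–11, 10–11 → e = 4.
Clustering(0) = 4/10 = 2/5.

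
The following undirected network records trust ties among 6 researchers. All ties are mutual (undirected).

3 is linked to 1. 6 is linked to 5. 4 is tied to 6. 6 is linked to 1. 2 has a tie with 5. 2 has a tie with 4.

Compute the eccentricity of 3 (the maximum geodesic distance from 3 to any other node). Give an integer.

Distances from 3: 1:1, 2:4, 4:3, 5:3, 6:2.
The largest is 4 (to 2), so the eccentricity of 3 is 4.

4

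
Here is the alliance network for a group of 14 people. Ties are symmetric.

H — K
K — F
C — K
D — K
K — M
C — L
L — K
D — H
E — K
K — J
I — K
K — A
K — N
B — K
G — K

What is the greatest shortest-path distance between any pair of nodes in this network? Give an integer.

Eccentricity of each node (its greatest distance to any other): A:2, B:2, C:2, D:2, E:2, F:2, G:2, H:2, I:2, J:2, K:1, L:2, M:2, N:2.
The maximum eccentricity is 2, realized for instance by the pair N–A via N – K – A. So the diameter is 2.

2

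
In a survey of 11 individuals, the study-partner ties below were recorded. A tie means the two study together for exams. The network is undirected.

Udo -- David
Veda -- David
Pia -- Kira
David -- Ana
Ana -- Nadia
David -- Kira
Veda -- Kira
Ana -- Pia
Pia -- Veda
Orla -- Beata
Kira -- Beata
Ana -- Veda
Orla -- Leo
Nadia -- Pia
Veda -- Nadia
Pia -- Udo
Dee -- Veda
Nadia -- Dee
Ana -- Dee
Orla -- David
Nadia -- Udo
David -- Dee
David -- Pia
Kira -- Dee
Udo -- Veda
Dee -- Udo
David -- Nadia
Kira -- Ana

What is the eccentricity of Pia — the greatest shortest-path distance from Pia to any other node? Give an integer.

3

Distances from Pia: Ana:1, Beata:2, David:1, Dee:2, Kira:1, Leo:3, Nadia:1, Orla:2, Udo:1, Veda:1.
The largest is 3 (to Leo), so the eccentricity of Pia is 3.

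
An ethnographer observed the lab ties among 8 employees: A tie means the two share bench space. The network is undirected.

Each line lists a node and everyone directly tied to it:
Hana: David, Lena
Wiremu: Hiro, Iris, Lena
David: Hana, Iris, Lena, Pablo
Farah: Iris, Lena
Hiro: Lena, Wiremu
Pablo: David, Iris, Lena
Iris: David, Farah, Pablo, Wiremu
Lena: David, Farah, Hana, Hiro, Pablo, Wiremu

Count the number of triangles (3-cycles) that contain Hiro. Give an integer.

1

Hiro's neighbors: Lena and Wiremu.
Neighbor pairs that are themselves tied: Hiro–Lena–Wiremu. Each forms one triangle with Hiro, for 1 in total.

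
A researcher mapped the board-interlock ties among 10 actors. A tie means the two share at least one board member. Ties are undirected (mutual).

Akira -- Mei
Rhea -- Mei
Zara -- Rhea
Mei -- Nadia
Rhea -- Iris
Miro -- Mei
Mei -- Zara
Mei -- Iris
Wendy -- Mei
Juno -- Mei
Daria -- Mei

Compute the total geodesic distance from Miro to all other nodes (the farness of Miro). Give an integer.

Distances from Miro: Akira:2, Daria:2, Iris:2, Juno:2, Mei:1, Nadia:2, Rhea:2, Wendy:2, Zara:2.
Sum = 2 + 2 + 2 + 2 + 1 + 2 + 2 + 2 + 2 = 17.

17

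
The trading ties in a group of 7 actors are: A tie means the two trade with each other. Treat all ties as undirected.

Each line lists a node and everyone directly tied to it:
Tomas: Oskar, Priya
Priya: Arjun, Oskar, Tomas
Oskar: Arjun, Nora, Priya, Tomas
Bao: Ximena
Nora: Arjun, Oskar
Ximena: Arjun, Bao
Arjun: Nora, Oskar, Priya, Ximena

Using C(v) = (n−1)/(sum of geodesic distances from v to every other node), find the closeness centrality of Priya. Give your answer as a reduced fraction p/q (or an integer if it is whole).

3/5

Distances from Priya: Arjun:1, Bao:3, Nora:2, Oskar:1, Tomas:1, Ximena:2. Sum = 10.
n = 7, so closeness = 6/10 = 3/5.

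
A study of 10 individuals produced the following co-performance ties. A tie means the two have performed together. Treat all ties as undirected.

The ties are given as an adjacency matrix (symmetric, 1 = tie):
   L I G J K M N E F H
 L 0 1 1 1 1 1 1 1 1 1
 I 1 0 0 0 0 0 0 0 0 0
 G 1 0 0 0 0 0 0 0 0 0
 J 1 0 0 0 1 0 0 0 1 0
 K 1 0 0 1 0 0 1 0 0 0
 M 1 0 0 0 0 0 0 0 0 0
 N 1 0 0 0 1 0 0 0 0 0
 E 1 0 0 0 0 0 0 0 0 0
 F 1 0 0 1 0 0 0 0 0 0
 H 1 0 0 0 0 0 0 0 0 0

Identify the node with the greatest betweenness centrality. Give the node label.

Unnormalized betweenness of each node: E:0, F:0, G:0, H:0, I:0, J:1/2, K:1/2, L:32, M:0, N:0.
L has the largest value, 32, making it the main broker — the node through which the most shortest paths run.

L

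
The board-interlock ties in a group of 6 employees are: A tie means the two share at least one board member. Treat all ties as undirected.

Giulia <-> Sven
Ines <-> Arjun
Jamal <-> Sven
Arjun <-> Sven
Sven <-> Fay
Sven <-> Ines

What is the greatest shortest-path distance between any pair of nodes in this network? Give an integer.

Eccentricity of each node (its greatest distance to any other): Arjun:2, Fay:2, Giulia:2, Ines:2, Jamal:2, Sven:1.
The maximum eccentricity is 2, realized for instance by the pair Giulia–Fay via Giulia – Sven – Fay. So the diameter is 2.

2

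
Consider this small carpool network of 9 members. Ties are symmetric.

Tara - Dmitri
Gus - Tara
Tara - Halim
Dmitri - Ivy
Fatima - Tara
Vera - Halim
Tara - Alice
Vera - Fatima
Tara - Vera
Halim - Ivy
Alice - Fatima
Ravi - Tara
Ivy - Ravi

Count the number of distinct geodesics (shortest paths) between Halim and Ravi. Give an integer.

2

The shortest distance is 2. The length-2 paths are: Halim–Tara–Ravi; Halim–Ivy–Ravi.
That gives 2 distinct shortest paths.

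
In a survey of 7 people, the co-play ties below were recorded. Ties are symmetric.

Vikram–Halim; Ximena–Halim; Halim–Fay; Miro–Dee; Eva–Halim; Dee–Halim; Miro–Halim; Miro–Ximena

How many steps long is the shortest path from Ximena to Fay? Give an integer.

One shortest route is Ximena – Halim – Fay, which uses 2 edges, and Ximena and Fay are not directly tied, so nothing shorter exists. So d(Ximena,Fay) = 2.

2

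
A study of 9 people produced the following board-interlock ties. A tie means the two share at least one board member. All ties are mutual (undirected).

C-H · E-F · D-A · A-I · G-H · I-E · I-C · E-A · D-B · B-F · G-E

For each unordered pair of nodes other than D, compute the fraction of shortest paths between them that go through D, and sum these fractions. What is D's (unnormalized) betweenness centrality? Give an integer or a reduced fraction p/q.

2

Pairs whose geodesics pass through D — B–C: 1/2; B–I: 1/2; B–A: 1.
All other pairs contribute 0.
Summing the contributions gives betweenness(D) = 2.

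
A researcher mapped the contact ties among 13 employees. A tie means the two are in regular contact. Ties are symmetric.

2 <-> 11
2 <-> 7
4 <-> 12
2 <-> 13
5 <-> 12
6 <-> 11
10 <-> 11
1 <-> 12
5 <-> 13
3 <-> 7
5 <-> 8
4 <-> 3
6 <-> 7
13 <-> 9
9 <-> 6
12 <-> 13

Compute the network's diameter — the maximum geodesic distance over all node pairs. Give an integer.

Eccentricity of each node (its greatest distance to any other): 1:5, 2:3, 3:4, 4:5, 5:4, 6:4, 7:4, 8:5, 9:3, 10:5, 11:4, 12:4, 13:3.
The maximum eccentricity is 5, realized for instance by the pair 10–1 via 10 – 11 – 2 – 13 – 12 – 1. So the diameter is 5.

5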